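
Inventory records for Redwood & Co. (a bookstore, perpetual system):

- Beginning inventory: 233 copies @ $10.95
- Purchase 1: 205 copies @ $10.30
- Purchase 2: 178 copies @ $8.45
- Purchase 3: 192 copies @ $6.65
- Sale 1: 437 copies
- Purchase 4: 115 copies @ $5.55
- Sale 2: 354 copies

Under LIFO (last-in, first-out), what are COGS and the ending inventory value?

Sale 1 (437) [LIFO — newest first]: 192 @ $6.65 + 178 @ $8.45 + 67 @ $10.30 = $3,471.00
Sale 2 (354) [LIFO — newest first]: 115 @ $5.55 + 138 @ $10.30 + 101 @ $10.95 = $3,165.60
Total COGS = $3,471.00 + $3,165.60 = $6,636.60
Ending inventory: 132 @ $10.95 = $1,445.40

COGS = $6,636.60; ending inventory = $1,445.40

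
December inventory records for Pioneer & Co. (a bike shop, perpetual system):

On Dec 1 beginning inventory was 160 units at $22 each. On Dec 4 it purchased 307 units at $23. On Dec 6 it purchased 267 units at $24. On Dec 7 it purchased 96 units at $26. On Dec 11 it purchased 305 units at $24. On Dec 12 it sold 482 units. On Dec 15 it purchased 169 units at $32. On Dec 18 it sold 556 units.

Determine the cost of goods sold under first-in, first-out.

Dec 12, 482 sold [FIFO — oldest first]: 160 @ $22 + 307 @ $23 + 15 @ $24 = $10,941
Dec 18, 556 sold [FIFO — oldest first]: 252 @ $24 + 96 @ $26 + 208 @ $24 = $13,536
Total COGS = $10,941 + $13,536 = $24,477
Ending inventory: 97 @ $24 + 169 @ $32 = $7,736

COGS = $24,477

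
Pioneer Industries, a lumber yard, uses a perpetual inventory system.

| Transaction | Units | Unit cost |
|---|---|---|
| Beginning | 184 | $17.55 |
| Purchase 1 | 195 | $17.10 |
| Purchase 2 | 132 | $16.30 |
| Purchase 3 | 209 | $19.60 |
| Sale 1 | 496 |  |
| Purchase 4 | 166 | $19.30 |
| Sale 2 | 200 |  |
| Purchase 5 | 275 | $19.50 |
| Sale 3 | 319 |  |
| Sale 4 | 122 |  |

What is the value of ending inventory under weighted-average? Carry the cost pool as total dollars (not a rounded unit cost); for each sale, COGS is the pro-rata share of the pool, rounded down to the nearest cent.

After Beginning: 184 on hand, pool $3,229.20 (≈ $17.5500 each)
After Purchase 1: 379 on hand, pool $6,563.70 (≈ $17.3185 each)
After Purchase 2: 511 on hand, pool $8,715.30 (≈ $17.0554 each)
After Purchase 3: 720 on hand, pool $12,811.70 (≈ $17.7940 each)
Sale 1, sell 496: 496/720 × $12,811.70 → $8,825.83
After Purchase 4: 390 on hand, pool $7,189.67 (≈ $18.4351 each)
Sale 2, sell 200: 200/390 × $7,189.67 → $3,687.01
After Purchase 5: 465 on hand, pool $8,865.16 (≈ $19.0649 each)
Sale 3, sell 319: 319/465 × $8,865.16 → $6,081.69
Sale 4, sell 122: 122/146 × $2,783.47 → $2,325.91
Total COGS = $8,825.83 + $3,687.01 + $6,081.69 + $2,325.91 = $20,920.44
Ending inventory (cost pool remaining) = $457.56
Check: goods available $21,378.00 = COGS $20,920.44 + ending $457.56

Ending inventory = $457.56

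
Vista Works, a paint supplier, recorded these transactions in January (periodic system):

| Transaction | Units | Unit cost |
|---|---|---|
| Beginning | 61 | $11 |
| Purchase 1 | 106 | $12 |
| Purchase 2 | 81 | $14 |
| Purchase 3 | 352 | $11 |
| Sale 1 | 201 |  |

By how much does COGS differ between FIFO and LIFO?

$208

FIFO COGS: 61 @ $11 + 106 @ $12 + 34 @ $14 = $2,419
LIFO COGS: 201 @ $11 = $2,211
Difference = |$2,419 − $2,211| = $208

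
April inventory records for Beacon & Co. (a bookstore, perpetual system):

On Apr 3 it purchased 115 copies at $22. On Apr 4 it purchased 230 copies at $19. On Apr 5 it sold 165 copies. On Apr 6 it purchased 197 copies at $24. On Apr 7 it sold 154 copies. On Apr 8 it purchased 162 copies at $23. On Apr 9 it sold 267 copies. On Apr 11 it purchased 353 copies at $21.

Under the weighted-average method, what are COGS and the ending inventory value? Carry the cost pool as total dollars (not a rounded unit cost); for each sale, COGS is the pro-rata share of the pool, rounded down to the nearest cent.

After Apr 3: 115 on hand, pool $2,530.00 (≈ $22.0000 each)
After Apr 4: 345 on hand, pool $6,900.00 (≈ $20.0000 each)
Apr 5, sell 165: 165/345 × $6,900.00 → $3,300.00
After Apr 6: 377 on hand, pool $8,328.00 (≈ $22.0902 each)
Apr 7, sell 154: 154/377 × $8,328.00 → $3,401.88
After Apr 8: 385 on hand, pool $8,652.12 (≈ $22.4730 each)
Apr 9, sell 267: 267/385 × $8,652.12 → $6,000.30
After Apr 11: 471 on hand, pool $10,064.82 (≈ $21.3690 each)
Total COGS = $3,300.00 + $3,401.88 + $6,000.30 = $12,702.18
Ending inventory (cost pool remaining) = $10,064.82
Check: goods available $22,767.00 = COGS $12,702.18 + ending $10,064.82

COGS = $12,702.18; ending inventory = $10,064.82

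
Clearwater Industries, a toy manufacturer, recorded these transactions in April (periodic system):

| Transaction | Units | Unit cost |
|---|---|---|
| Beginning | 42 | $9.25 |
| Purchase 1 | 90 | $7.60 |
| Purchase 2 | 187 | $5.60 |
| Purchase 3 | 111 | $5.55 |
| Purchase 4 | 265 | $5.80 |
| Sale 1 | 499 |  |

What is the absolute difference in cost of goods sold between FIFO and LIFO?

$294.10

FIFO COGS: 42 @ $9.25 + 90 @ $7.60 + 187 @ $5.60 + 111 @ $5.55 + 69 @ $5.80 = $3,135.95
LIFO COGS: 265 @ $5.80 + 111 @ $5.55 + 123 @ $5.60 = $2,841.85
Difference = |$3,135.95 − $2,841.85| = $294.10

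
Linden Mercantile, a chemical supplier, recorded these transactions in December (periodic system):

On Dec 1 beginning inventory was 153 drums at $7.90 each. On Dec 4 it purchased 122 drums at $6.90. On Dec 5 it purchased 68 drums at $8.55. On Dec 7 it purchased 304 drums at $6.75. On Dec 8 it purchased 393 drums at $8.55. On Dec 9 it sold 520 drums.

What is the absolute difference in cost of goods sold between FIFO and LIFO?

$390.75

FIFO COGS: 153 @ $7.90 + 122 @ $6.90 + 68 @ $8.55 + 177 @ $6.75 = $3,826.65
LIFO COGS: 393 @ $8.55 + 127 @ $6.75 = $4,217.40
Difference = |$3,826.65 − $4,217.40| = $390.75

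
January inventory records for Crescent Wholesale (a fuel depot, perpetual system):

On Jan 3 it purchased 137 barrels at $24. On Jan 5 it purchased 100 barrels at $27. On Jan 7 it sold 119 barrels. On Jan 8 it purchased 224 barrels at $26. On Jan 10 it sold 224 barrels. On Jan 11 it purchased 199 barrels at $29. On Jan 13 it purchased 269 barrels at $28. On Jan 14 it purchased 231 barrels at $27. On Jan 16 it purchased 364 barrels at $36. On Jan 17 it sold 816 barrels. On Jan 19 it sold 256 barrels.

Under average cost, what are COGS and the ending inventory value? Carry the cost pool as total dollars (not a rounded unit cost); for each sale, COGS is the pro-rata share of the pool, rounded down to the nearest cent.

After Jan 3: 137 on hand, pool $3,288.00 (≈ $24.0000 each)
After Jan 5: 237 on hand, pool $5,988.00 (≈ $25.2658 each)
Jan 7, sell 119: 119/237 × $5,988.00 → $3,006.63
After Jan 8: 342 on hand, pool $8,805.37 (≈ $25.7467 each)
Jan 10, sell 224: 224/342 × $8,805.37 → $5,767.25
After Jan 11: 317 on hand, pool $8,809.12 (≈ $27.7890 each)
After Jan 13: 586 on hand, pool $16,341.12 (≈ $27.8859 each)
After Jan 14: 817 on hand, pool $22,578.12 (≈ $27.6354 each)
After Jan 16: 1181 on hand, pool $35,682.12 (≈ $30.2135 each)
Jan 17, sell 816: 816/1181 × $35,682.12 → $24,654.19
Jan 19, sell 256: 256/365 × $11,027.93 → $7,734.65
Total COGS = $3,006.63 + $5,767.25 + $24,654.19 + $7,734.65 = $41,162.72
Ending inventory (cost pool remaining) = $3,293.28
Check: goods available $44,456.00 = COGS $41,162.72 + ending $3,293.28

COGS = $41,162.72; ending inventory = $3,293.28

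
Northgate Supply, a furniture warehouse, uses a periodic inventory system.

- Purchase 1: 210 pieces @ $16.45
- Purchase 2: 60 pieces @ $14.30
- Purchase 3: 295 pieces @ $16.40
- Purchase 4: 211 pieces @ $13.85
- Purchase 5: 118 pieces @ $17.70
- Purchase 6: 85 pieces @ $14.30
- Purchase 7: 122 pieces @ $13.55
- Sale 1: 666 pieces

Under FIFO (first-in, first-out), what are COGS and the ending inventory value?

COGS = $10,549.35; ending inventory = $6,480.70

Sale 1 (666) [FIFO — oldest first]: 210 @ $16.45 + 60 @ $14.30 + 295 @ $16.40 + 101 @ $13.85 = $10,549.35
Ending inventory: 110 @ $13.85 + 118 @ $17.70 + 85 @ $14.30 + 122 @ $13.55 = $6,480.70
Check: goods available $17,030.05 = COGS $10,549.35 + ending $6,480.70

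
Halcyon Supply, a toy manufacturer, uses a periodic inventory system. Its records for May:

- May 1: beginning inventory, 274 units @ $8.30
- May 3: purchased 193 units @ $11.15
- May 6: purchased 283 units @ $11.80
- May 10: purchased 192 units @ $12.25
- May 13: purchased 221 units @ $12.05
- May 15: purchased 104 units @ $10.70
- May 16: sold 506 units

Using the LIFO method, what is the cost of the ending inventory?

May 16, 506 sold [LIFO — newest first]: 104 @ $10.70 + 221 @ $12.05 + 181 @ $12.25 = $5,993.10
Ending inventory: 274 @ $8.30 + 193 @ $11.15 + 283 @ $11.80 + 11 @ $12.25 = $7,900.30
Check: goods available $13,893.40 = COGS $5,993.10 + ending $7,900.30

Ending inventory = $7,900.30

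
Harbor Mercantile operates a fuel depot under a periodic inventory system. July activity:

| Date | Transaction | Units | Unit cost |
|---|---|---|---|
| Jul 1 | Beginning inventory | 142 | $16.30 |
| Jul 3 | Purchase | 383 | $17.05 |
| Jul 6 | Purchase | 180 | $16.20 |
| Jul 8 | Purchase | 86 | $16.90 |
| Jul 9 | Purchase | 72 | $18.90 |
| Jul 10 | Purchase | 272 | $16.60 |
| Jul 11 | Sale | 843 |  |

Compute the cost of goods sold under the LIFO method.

COGS = $14,218.05

Jul 11, 843 sold [LIFO — newest first]: 272 @ $16.60 + 72 @ $18.90 + 86 @ $16.90 + 180 @ $16.20 + 233 @ $17.05 = $14,218.05
Ending inventory: 142 @ $16.30 + 150 @ $17.05 = $4,872.10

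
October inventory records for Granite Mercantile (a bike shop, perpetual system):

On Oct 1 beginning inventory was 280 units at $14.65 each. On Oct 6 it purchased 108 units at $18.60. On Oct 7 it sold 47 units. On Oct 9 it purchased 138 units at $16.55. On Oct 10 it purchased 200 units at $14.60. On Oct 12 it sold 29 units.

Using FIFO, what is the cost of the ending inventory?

Oct 7, 47 sold [FIFO — oldest first]: 47 @ $14.65 = $688.55
Oct 12, 29 sold [FIFO — oldest first]: 29 @ $14.65 = $424.85
Total COGS = $688.55 + $424.85 = $1,113.40
Ending inventory: 204 @ $14.65 + 108 @ $18.60 + 138 @ $16.55 + 200 @ $14.60 = $10,201.30
Check: goods available $11,314.70 = COGS $1,113.40 + ending $10,201.30

Ending inventory = $10,201.30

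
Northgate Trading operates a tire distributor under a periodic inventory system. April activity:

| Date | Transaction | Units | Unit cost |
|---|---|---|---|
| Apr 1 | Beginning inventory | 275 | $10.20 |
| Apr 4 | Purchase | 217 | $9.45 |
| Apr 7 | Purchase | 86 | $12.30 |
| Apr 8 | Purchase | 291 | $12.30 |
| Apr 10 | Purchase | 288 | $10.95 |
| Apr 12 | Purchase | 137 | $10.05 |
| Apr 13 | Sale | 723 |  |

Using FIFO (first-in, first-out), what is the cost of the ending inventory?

Ending inventory = $6,326.25

Apr 13, 723 sold [FIFO — oldest first]: 275 @ $10.20 + 217 @ $9.45 + 86 @ $12.30 + 145 @ $12.30 = $7,696.95
Ending inventory: 146 @ $12.30 + 288 @ $10.95 + 137 @ $10.05 = $6,326.25
Check: goods available $14,023.20 = COGS $7,696.95 + ending $6,326.25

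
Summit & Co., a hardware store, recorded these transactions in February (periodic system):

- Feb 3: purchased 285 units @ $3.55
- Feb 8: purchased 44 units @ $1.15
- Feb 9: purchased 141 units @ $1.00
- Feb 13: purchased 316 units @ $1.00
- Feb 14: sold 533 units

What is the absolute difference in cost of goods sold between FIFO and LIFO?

FIFO COGS: 285 @ $3.55 + 44 @ $1.15 + 141 @ $1.00 + 63 @ $1.00 = $1,266.35
LIFO COGS: 316 @ $1.00 + 141 @ $1.00 + 44 @ $1.15 + 32 @ $3.55 = $621.20
Difference = |$1,266.35 − $621.20| = $645.15

$645.15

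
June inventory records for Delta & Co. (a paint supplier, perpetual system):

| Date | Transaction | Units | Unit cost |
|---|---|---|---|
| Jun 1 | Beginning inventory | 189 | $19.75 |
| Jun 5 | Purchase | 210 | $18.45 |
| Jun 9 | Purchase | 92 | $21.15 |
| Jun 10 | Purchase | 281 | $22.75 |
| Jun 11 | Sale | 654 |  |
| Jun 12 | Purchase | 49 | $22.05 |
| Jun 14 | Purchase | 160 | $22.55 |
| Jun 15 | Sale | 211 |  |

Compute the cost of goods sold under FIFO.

COGS = $18,018.45

Jun 11, 654 sold [FIFO — oldest first]: 189 @ $19.75 + 210 @ $18.45 + 92 @ $21.15 + 163 @ $22.75 = $13,261.30
Jun 15, 211 sold [FIFO — oldest first]: 118 @ $22.75 + 49 @ $22.05 + 44 @ $22.55 = $4,757.15
Total COGS = $13,261.30 + $4,757.15 = $18,018.45
Ending inventory: 116 @ $22.55 = $2,615.80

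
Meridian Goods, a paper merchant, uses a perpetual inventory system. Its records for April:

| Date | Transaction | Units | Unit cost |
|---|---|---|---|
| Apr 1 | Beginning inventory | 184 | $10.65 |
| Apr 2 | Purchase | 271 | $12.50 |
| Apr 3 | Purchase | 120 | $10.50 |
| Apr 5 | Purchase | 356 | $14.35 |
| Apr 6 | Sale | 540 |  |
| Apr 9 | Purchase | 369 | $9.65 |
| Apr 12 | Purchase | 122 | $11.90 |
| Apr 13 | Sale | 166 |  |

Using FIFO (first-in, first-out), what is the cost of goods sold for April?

COGS = $8,486.95

Apr 6, 540 sold [FIFO — oldest first]: 184 @ $10.65 + 271 @ $12.50 + 85 @ $10.50 = $6,239.60
Apr 13, 166 sold [FIFO — oldest first]: 35 @ $10.50 + 131 @ $14.35 = $2,247.35
Total COGS = $6,239.60 + $2,247.35 = $8,486.95
Ending inventory: 225 @ $14.35 + 369 @ $9.65 + 122 @ $11.90 = $8,241.40
Check: goods available $16,728.35 = COGS $8,486.95 + ending $8,241.40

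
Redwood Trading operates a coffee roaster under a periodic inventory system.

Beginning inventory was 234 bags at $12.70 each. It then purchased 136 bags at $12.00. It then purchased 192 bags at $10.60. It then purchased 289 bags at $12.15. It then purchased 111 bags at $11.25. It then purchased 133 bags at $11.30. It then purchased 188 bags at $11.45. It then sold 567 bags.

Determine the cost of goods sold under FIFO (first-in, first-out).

Sale 1 (567) [FIFO — oldest first]: 234 @ $12.70 + 136 @ $12.00 + 192 @ $10.60 + 5 @ $12.15 = $6,699.75
Ending inventory: 284 @ $12.15 + 111 @ $11.25 + 133 @ $11.30 + 188 @ $11.45 = $8,354.85

COGS = $6,699.75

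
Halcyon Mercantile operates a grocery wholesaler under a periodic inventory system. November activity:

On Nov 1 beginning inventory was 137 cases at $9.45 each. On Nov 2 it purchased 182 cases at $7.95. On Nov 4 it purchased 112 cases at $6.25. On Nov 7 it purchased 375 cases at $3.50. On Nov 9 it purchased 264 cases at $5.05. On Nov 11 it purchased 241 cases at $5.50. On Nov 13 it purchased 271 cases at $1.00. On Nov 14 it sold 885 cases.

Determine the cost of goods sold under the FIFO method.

Nov 14, 885 sold [FIFO — oldest first]: 137 @ $9.45 + 182 @ $7.95 + 112 @ $6.25 + 375 @ $3.50 + 79 @ $5.05 = $5,153.00
Ending inventory: 185 @ $5.05 + 241 @ $5.50 + 271 @ $1.00 = $2,530.75
Check: goods available $7,683.75 = COGS $5,153.00 + ending $2,530.75

COGS = $5,153.00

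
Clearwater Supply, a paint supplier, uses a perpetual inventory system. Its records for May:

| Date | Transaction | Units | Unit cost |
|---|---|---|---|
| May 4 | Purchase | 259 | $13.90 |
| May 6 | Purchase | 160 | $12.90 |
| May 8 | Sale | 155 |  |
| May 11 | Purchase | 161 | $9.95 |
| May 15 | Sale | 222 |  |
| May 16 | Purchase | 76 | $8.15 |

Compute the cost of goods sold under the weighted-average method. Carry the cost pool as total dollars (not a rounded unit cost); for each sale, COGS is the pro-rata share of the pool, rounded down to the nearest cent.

After May 4: 259 on hand, pool $3,600.10 (≈ $13.9000 each)
After May 6: 419 on hand, pool $5,664.10 (≈ $13.5181 each)
May 8, sell 155: 155/419 × $5,664.10 → $2,095.31
After May 11: 425 on hand, pool $5,170.74 (≈ $12.1664 each)
May 15, sell 222: 222/425 × $5,170.74 → $2,700.95
After May 16: 279 on hand, pool $3,089.19 (≈ $11.0724 each)
Total COGS = $2,095.31 + $2,700.95 = $4,796.26
Ending inventory (cost pool remaining) = $3,089.19
Check: goods available $7,885.45 = COGS $4,796.26 + ending $3,089.19

COGS = $4,796.26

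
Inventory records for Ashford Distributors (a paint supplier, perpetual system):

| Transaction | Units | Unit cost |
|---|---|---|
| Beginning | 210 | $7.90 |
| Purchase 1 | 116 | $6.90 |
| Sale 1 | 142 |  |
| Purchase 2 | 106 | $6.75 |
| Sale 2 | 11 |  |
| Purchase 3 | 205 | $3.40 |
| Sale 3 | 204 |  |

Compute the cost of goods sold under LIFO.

COGS = $1,773.65

Sale 1 (142) [LIFO — newest first]: 116 @ $6.90 + 26 @ $7.90 = $1,005.80
Sale 2 (11) [LIFO — newest first]: 11 @ $6.75 = $74.25
Sale 3 (204) [LIFO — newest first]: 204 @ $3.40 = $693.60
Total COGS = $1,005.80 + $74.25 + $693.60 = $1,773.65
Ending inventory: 184 @ $7.90 + 95 @ $6.75 + 1 @ $3.40 = $2,098.25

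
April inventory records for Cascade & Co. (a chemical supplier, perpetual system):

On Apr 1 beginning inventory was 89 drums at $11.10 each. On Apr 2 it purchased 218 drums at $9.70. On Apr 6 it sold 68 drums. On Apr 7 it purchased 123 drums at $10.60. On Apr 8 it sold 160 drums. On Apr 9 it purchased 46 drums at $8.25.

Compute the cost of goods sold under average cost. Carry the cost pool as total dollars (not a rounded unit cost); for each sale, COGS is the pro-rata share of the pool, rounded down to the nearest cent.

After Apr 1: 89 on hand, pool $987.90 (≈ $11.1000 each)
After Apr 2: 307 on hand, pool $3,102.50 (≈ $10.1059 each)
Apr 6, sell 68: 68/307 × $3,102.50 → $687.19
After Apr 7: 362 on hand, pool $3,719.11 (≈ $10.2738 each)
Apr 8, sell 160: 160/362 × $3,719.11 → $1,643.80
After Apr 9: 248 on hand, pool $2,454.81 (≈ $9.8984 each)
Total COGS = $687.19 + $1,643.80 = $2,330.99
Ending inventory (cost pool remaining) = $2,454.81

COGS = $2,330.99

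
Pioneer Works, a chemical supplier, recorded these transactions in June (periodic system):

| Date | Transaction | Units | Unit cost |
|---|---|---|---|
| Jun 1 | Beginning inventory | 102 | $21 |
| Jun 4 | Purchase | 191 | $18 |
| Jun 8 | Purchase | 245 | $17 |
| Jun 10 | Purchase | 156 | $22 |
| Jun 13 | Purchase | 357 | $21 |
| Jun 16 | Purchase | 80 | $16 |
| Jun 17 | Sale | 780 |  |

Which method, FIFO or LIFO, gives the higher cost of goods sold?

FIFO COGS: 102 @ $21 + 191 @ $18 + 245 @ $17 + 156 @ $22 + 86 @ $21 = $14,983
LIFO COGS: 80 @ $16 + 357 @ $21 + 156 @ $22 + 187 @ $17 = $15,388

LIFO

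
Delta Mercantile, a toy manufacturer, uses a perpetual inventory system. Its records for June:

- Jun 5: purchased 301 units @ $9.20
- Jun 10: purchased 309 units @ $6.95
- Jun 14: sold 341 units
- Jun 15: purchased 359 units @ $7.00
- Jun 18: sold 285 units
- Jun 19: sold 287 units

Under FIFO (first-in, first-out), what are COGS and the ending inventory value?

Jun 14, 341 sold [FIFO — oldest first]: 301 @ $9.20 + 40 @ $6.95 = $3,047.20
Jun 18, 285 sold [FIFO — oldest first]: 269 @ $6.95 + 16 @ $7.00 = $1,981.55
Jun 19, 287 sold [FIFO — oldest first]: 287 @ $7.00 = $2,009.00
Total COGS = $3,047.20 + $1,981.55 + $2,009.00 = $7,037.75
Ending inventory: 56 @ $7.00 = $392.00

COGS = $7,037.75; ending inventory = $392.00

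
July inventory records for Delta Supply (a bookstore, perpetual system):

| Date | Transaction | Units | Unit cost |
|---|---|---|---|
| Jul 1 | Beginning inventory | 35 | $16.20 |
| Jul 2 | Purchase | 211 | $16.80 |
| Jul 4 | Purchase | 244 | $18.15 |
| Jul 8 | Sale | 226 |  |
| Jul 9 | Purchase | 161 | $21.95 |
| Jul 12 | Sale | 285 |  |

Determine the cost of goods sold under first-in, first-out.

Jul 8, 226 sold [FIFO — oldest first]: 35 @ $16.20 + 191 @ $16.80 = $3,775.80
Jul 12, 285 sold [FIFO — oldest first]: 20 @ $16.80 + 244 @ $18.15 + 21 @ $21.95 = $5,225.55
Total COGS = $3,775.80 + $5,225.55 = $9,001.35
Ending inventory: 140 @ $21.95 = $3,073.00

COGS = $9,001.35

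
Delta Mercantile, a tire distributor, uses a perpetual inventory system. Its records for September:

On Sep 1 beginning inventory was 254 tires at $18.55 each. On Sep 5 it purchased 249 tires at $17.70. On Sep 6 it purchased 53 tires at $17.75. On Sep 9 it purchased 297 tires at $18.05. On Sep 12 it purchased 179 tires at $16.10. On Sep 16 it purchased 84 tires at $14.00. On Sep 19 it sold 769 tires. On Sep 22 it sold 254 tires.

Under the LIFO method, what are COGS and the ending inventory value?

COGS = $17,753.35; ending inventory = $1,725.15

Sep 19, 769 sold [LIFO — newest first]: 84 @ $14.00 + 179 @ $16.10 + 297 @ $18.05 + 53 @ $17.75 + 156 @ $17.70 = $13,120.70
Sep 22, 254 sold [LIFO — newest first]: 93 @ $17.70 + 161 @ $18.55 = $4,632.65
Total COGS = $13,120.70 + $4,632.65 = $17,753.35
Ending inventory: 93 @ $18.55 = $1,725.15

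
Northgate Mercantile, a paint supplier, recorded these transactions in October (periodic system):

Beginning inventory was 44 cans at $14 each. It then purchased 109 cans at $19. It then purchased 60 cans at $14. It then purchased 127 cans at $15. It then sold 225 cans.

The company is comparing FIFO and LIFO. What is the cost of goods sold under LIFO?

FIFO COGS: 44 @ $14 + 109 @ $19 + 60 @ $14 + 12 @ $15 = $3,707
LIFO COGS: 127 @ $15 + 60 @ $14 + 38 @ $19 = $3,467

COGS = $3,467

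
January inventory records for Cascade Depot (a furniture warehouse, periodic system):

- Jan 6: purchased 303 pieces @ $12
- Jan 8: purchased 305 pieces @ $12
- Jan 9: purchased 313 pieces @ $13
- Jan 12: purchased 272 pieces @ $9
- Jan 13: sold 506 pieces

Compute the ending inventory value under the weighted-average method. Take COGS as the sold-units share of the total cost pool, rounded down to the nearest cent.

Ending inventory = $7,954.35

Jan 13, sell 506: 506/1193 × $13,813.00 → $5,858.65
Ending inventory (cost pool remaining) = $7,954.35
Check: goods available $13,813.00 = COGS $5,858.65 + ending $7,954.35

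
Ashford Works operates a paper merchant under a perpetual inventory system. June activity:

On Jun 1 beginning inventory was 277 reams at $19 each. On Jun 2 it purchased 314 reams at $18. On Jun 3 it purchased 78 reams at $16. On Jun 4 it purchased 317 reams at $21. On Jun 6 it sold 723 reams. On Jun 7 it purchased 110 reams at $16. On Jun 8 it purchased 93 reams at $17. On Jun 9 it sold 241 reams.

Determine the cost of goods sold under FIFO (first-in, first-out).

COGS = $18,358

Jun 6, 723 sold [FIFO — oldest first]: 277 @ $19 + 314 @ $18 + 78 @ $16 + 54 @ $21 = $13,297
Jun 9, 241 sold [FIFO — oldest first]: 241 @ $21 = $5,061
Total COGS = $13,297 + $5,061 = $18,358
Ending inventory: 22 @ $21 + 110 @ $16 + 93 @ $17 = $3,803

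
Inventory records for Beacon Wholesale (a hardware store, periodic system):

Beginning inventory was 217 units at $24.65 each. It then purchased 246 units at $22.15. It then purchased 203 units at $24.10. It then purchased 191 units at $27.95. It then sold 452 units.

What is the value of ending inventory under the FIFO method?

Sale 1 (452) [FIFO — oldest first]: 217 @ $24.65 + 235 @ $22.15 = $10,554.30
Ending inventory: 11 @ $22.15 + 203 @ $24.10 + 191 @ $27.95 = $10,474.40
Check: goods available $21,028.70 = COGS $10,554.30 + ending $10,474.40

Ending inventory = $10,474.40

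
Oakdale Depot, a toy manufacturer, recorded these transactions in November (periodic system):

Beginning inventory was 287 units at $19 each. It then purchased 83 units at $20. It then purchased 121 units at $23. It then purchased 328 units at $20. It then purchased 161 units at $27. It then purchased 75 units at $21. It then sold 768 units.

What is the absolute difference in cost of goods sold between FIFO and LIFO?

$1,489

FIFO COGS: 287 @ $19 + 83 @ $20 + 121 @ $23 + 277 @ $20 = $15,436
LIFO COGS: 75 @ $21 + 161 @ $27 + 328 @ $20 + 121 @ $23 + 83 @ $20 = $16,925
Difference = |$15,436 − $16,925| = $1,489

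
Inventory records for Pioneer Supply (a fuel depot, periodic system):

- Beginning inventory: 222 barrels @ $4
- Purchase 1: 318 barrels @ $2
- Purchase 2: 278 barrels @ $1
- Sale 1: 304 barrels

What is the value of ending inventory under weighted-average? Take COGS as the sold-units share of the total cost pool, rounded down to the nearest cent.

Sale 1, sell 304: 304/818 × $1,802.00 → $669.69
Ending inventory (cost pool remaining) = $1,132.31

Ending inventory = $1,132.31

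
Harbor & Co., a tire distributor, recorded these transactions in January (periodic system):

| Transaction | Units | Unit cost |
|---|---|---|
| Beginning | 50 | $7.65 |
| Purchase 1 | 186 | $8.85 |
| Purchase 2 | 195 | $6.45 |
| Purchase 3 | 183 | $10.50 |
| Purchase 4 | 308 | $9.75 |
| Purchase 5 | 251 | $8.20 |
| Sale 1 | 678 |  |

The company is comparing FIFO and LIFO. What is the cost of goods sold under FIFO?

COGS = $5,831.85

FIFO COGS: 50 @ $7.65 + 186 @ $8.85 + 195 @ $6.45 + 183 @ $10.50 + 64 @ $9.75 = $5,831.85
LIFO COGS: 251 @ $8.20 + 308 @ $9.75 + 119 @ $10.50 = $6,310.70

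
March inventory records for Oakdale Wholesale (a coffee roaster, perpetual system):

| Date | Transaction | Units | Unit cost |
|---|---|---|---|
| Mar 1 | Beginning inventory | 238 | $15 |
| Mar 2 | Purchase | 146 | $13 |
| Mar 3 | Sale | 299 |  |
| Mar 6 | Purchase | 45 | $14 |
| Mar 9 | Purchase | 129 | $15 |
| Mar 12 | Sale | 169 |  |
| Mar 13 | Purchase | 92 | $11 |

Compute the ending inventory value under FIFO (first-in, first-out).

Mar 3, 299 sold [FIFO — oldest first]: 238 @ $15 + 61 @ $13 = $4,363
Mar 12, 169 sold [FIFO — oldest first]: 85 @ $13 + 45 @ $14 + 39 @ $15 = $2,320
Total COGS = $4,363 + $2,320 = $6,683
Ending inventory: 90 @ $15 + 92 @ $11 = $2,362

Ending inventory = $2,362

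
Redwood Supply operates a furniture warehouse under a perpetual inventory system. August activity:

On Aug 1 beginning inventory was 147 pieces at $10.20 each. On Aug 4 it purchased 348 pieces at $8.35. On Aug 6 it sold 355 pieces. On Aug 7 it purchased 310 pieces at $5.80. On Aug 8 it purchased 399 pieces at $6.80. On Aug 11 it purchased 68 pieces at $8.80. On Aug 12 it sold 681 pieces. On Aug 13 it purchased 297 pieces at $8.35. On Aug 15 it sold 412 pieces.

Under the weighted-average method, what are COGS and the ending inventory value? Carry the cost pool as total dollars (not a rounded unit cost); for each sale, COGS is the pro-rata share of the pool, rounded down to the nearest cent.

COGS = $11,060.43; ending inventory = $934.32

After Aug 1: 147 on hand, pool $1,499.40 (≈ $10.2000 each)
After Aug 4: 495 on hand, pool $4,405.20 (≈ $8.8994 each)
Aug 6, sell 355: 355/495 × $4,405.20 → $3,159.28
After Aug 7: 450 on hand, pool $3,043.92 (≈ $6.7643 each)
After Aug 8: 849 on hand, pool $5,757.12 (≈ $6.7811 each)
After Aug 11: 917 on hand, pool $6,355.52 (≈ $6.9308 each)
Aug 12, sell 681: 681/917 × $6,355.52 → $4,719.85
After Aug 13: 533 on hand, pool $4,115.62 (≈ $7.7216 each)
Aug 15, sell 412: 412/533 × $4,115.62 → $3,181.30
Total COGS = $3,159.28 + $4,719.85 + $3,181.30 = $11,060.43
Ending inventory (cost pool remaining) = $934.32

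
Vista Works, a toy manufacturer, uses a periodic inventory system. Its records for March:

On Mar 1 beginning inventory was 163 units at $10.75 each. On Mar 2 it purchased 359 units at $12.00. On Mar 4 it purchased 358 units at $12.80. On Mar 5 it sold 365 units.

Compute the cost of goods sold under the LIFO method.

Mar 5, 365 sold [LIFO — newest first]: 358 @ $12.80 + 7 @ $12.00 = $4,666.40
Ending inventory: 163 @ $10.75 + 352 @ $12.00 = $5,976.25

COGS = $4,666.40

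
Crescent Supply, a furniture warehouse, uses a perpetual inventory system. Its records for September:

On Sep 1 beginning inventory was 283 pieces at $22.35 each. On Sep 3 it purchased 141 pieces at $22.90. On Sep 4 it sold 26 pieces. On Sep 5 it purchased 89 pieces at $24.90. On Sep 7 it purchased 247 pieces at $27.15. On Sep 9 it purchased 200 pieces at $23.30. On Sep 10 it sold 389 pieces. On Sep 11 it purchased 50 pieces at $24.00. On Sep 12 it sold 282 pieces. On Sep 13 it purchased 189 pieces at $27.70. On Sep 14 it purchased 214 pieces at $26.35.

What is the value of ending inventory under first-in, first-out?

Sep 4, 26 sold [FIFO — oldest first]: 26 @ $22.35 = $581.10
Sep 10, 389 sold [FIFO — oldest first]: 257 @ $22.35 + 132 @ $22.90 = $8,766.75
Sep 12, 282 sold [FIFO — oldest first]: 9 @ $22.90 + 89 @ $24.90 + 184 @ $27.15 = $7,417.80
Total COGS = $581.10 + $8,766.75 + $7,417.80 = $16,765.65
Ending inventory: 63 @ $27.15 + 200 @ $23.30 + 50 @ $24.00 + 189 @ $27.70 + 214 @ $26.35 = $18,444.65
Check: goods available $35,210.30 = COGS $16,765.65 + ending $18,444.65

Ending inventory = $18,444.65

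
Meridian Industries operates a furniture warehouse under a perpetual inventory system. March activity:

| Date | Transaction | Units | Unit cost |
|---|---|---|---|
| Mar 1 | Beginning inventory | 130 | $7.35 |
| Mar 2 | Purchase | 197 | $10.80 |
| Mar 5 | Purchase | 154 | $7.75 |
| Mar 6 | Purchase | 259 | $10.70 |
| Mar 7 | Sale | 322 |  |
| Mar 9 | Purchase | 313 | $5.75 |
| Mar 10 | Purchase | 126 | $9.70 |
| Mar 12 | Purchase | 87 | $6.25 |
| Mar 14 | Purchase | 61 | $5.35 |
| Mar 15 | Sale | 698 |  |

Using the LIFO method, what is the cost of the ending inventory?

Ending inventory = $2,867.10

Mar 7, 322 sold [LIFO — newest first]: 259 @ $10.70 + 63 @ $7.75 = $3,259.55
Mar 15, 698 sold [LIFO — newest first]: 61 @ $5.35 + 87 @ $6.25 + 126 @ $9.70 + 313 @ $5.75 + 91 @ $7.75 + 20 @ $10.80 = $4,813.30
Total COGS = $3,259.55 + $4,813.30 = $8,072.85
Ending inventory: 130 @ $7.35 + 177 @ $10.80 = $2,867.10
Check: goods available $10,939.95 = COGS $8,072.85 + ending $2,867.10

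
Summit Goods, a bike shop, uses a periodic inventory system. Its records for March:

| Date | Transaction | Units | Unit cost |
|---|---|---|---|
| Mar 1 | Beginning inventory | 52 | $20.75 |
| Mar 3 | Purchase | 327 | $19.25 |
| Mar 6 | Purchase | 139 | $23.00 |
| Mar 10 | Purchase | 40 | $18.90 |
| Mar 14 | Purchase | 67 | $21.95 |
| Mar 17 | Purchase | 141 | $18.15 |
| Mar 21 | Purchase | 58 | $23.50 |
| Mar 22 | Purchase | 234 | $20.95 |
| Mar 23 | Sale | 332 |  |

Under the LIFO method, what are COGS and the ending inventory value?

Mar 23, 332 sold [LIFO — newest first]: 234 @ $20.95 + 58 @ $23.50 + 40 @ $18.15 = $6,991.30
Ending inventory: 52 @ $20.75 + 327 @ $19.25 + 139 @ $23.00 + 40 @ $18.90 + 67 @ $21.95 + 101 @ $18.15 = $14,630.55

COGS = $6,991.30; ending inventory = $14,630.55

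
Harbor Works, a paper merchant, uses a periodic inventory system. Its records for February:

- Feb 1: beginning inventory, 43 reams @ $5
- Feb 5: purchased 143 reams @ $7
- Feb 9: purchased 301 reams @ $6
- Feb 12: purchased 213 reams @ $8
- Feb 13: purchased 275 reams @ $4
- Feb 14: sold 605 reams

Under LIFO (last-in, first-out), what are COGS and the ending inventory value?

Feb 14, 605 sold [LIFO — newest first]: 275 @ $4 + 213 @ $8 + 117 @ $6 = $3,506
Ending inventory: 43 @ $5 + 143 @ $7 + 184 @ $6 = $2,320

COGS = $3,506; ending inventory = $2,320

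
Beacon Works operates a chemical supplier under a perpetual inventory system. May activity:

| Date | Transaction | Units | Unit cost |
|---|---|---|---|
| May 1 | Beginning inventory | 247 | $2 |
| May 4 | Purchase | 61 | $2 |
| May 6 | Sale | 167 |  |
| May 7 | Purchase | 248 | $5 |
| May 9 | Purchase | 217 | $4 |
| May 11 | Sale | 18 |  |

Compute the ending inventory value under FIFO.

Ending inventory = $2,354

May 6, 167 sold [FIFO — oldest first]: 167 @ $2 = $334
May 11, 18 sold [FIFO — oldest first]: 18 @ $2 = $36
Total COGS = $334 + $36 = $370
Ending inventory: 62 @ $2 + 61 @ $2 + 248 @ $5 + 217 @ $4 = $2,354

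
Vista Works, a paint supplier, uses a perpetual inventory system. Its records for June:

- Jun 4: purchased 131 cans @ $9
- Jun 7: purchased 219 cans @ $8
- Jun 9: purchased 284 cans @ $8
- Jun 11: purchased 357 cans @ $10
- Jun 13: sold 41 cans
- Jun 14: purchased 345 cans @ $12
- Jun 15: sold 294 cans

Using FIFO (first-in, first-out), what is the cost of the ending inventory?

Ending inventory = $10,102

Jun 13, 41 sold [FIFO — oldest first]: 41 @ $9 = $369
Jun 15, 294 sold [FIFO — oldest first]: 90 @ $9 + 204 @ $8 = $2,442
Total COGS = $369 + $2,442 = $2,811
Ending inventory: 15 @ $8 + 284 @ $8 + 357 @ $10 + 345 @ $12 = $10,102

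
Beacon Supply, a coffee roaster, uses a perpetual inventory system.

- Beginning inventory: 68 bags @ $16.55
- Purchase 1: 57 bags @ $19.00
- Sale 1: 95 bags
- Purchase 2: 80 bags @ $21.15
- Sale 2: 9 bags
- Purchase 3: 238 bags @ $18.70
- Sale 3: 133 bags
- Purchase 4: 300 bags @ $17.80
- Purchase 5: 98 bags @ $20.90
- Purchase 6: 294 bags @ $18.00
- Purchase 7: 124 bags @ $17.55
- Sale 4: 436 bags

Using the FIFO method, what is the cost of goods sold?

COGS = $12,445.00

Sale 1 (95) [FIFO — oldest first]: 68 @ $16.55 + 27 @ $19.00 = $1,638.40
Sale 2 (9) [FIFO — oldest first]: 9 @ $19.00 = $171.00
Sale 3 (133) [FIFO — oldest first]: 21 @ $19.00 + 80 @ $21.15 + 32 @ $18.70 = $2,689.40
Sale 4 (436) [FIFO — oldest first]: 206 @ $18.70 + 230 @ $17.80 = $7,946.20
Total COGS = $1,638.40 + $171.00 + $2,689.40 + $7,946.20 = $12,445.00
Ending inventory: 70 @ $17.80 + 98 @ $20.90 + 294 @ $18.00 + 124 @ $17.55 = $10,762.40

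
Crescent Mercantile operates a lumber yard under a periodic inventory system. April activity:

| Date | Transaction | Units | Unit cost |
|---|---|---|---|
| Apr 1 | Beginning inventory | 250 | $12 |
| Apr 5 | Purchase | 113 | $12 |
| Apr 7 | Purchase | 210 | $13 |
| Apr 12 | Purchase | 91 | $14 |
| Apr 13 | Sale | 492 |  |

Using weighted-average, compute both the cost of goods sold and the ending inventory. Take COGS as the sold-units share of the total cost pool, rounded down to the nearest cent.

COGS = $6,194.45; ending inventory = $2,165.55

Apr 13, sell 492: 492/664 × $8,360.00 → $6,194.45
Ending inventory (cost pool remaining) = $2,165.55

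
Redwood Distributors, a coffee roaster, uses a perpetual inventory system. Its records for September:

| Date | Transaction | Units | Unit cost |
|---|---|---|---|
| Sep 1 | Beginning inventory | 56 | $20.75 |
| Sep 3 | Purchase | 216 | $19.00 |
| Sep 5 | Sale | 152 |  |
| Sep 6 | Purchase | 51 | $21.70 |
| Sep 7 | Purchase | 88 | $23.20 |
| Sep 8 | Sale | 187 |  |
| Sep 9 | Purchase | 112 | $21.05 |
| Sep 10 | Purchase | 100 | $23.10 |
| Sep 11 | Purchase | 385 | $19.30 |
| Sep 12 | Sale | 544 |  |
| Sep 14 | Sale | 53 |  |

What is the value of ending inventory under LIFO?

Sep 5, 152 sold [LIFO — newest first]: 152 @ $19.00 = $2,888.00
Sep 8, 187 sold [LIFO — newest first]: 88 @ $23.20 + 51 @ $21.70 + 48 @ $19.00 = $4,060.30
Sep 12, 544 sold [LIFO — newest first]: 385 @ $19.30 + 100 @ $23.10 + 59 @ $21.05 = $10,982.45
Sep 14, 53 sold [LIFO — newest first]: 53 @ $21.05 = $1,115.65
Total COGS = $2,888.00 + $4,060.30 + $10,982.45 + $1,115.65 = $19,046.40
Ending inventory: 56 @ $20.75 + 16 @ $19.00 = $1,466.00
Check: goods available $20,512.40 = COGS $19,046.40 + ending $1,466.00

Ending inventory = $1,466.00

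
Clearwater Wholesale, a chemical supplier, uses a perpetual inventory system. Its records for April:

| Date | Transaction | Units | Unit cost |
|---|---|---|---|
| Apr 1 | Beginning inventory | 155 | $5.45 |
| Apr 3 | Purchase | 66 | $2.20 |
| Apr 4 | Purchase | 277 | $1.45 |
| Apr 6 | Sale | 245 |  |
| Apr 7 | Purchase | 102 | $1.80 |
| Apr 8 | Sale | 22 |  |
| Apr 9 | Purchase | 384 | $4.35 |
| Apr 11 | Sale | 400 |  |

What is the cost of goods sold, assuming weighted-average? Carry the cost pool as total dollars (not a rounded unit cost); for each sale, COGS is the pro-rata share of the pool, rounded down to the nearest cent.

After Apr 1: 155 on hand, pool $844.75 (≈ $5.4500 each)
After Apr 3: 221 on hand, pool $989.95 (≈ $4.4794 each)
After Apr 4: 498 on hand, pool $1,391.60 (≈ $2.7944 each)
Apr 6, sell 245: 245/498 × $1,391.60 → $684.62
After Apr 7: 355 on hand, pool $890.58 (≈ $2.5087 each)
Apr 8, sell 22: 22/355 × $890.58 → $55.19
After Apr 9: 717 on hand, pool $2,505.79 (≈ $3.4948 each)
Apr 11, sell 400: 400/717 × $2,505.79 → $1,397.93
Total COGS = $684.62 + $55.19 + $1,397.93 = $2,137.74
Ending inventory (cost pool remaining) = $1,107.86

COGS = $2,137.74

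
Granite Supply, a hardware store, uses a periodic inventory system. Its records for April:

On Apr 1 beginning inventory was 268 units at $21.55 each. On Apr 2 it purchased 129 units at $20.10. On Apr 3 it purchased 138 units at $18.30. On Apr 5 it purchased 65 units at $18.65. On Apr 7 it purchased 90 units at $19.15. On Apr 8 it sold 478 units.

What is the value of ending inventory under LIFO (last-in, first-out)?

Apr 8, 478 sold [LIFO — newest first]: 90 @ $19.15 + 65 @ $18.65 + 138 @ $18.30 + 129 @ $20.10 + 56 @ $21.55 = $9,260.85
Ending inventory: 212 @ $21.55 = $4,568.60

Ending inventory = $4,568.60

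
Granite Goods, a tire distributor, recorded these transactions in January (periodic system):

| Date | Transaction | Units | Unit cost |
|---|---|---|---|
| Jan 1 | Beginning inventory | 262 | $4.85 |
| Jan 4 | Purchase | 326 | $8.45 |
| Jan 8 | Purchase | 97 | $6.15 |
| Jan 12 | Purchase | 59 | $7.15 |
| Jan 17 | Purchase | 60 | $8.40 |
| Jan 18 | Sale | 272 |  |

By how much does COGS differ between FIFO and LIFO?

FIFO COGS: 262 @ $4.85 + 10 @ $8.45 = $1,355.20
LIFO COGS: 60 @ $8.40 + 59 @ $7.15 + 97 @ $6.15 + 56 @ $8.45 = $1,995.60
Difference = |$1,355.20 − $1,995.60| = $640.40

$640.40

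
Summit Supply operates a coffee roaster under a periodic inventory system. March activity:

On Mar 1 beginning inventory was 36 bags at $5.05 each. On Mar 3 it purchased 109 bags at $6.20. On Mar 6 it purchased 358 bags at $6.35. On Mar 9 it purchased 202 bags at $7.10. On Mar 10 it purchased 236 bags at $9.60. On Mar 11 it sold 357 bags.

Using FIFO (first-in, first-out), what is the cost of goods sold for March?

Mar 11, 357 sold [FIFO — oldest first]: 36 @ $5.05 + 109 @ $6.20 + 212 @ $6.35 = $2,203.80
Ending inventory: 146 @ $6.35 + 202 @ $7.10 + 236 @ $9.60 = $4,626.90

COGS = $2,203.80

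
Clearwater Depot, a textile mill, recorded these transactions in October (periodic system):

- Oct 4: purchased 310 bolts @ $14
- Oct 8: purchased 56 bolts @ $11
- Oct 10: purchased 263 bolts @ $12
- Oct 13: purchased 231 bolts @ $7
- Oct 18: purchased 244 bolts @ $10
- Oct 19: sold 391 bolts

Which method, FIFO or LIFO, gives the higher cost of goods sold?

FIFO

FIFO COGS: 310 @ $14 + 56 @ $11 + 25 @ $12 = $5,256
LIFO COGS: 244 @ $10 + 147 @ $7 = $3,469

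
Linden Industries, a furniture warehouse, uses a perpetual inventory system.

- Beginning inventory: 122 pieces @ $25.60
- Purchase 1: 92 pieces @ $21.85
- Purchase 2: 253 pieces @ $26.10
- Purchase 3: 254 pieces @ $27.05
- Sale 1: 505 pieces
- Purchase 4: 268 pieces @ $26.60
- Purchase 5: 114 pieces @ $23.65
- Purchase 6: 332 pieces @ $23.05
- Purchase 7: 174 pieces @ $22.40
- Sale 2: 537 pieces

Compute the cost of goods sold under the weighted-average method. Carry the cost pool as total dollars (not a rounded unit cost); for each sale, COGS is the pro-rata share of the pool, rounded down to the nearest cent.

After Beginning: 122 on hand, pool $3,123.20 (≈ $25.6000 each)
After Purchase 1: 214 on hand, pool $5,133.40 (≈ $23.9879 each)
After Purchase 2: 467 on hand, pool $11,736.70 (≈ $25.1321 each)
After Purchase 3: 721 on hand, pool $18,607.40 (≈ $25.8078 each)
Sale 1, sell 505: 505/721 × $18,607.40 → $13,032.92
After Purchase 4: 484 on hand, pool $12,703.28 (≈ $26.2464 each)
After Purchase 5: 598 on hand, pool $15,399.38 (≈ $25.7515 each)
After Purchase 6: 930 on hand, pool $23,051.98 (≈ $24.7871 each)
After Purchase 7: 1104 on hand, pool $26,949.58 (≈ $24.4109 each)
Sale 2, sell 537: 537/1104 × $26,949.58 → $13,108.62
Total COGS = $13,032.92 + $13,108.62 = $26,141.54
Ending inventory (cost pool remaining) = $13,840.96

COGS = $26,141.54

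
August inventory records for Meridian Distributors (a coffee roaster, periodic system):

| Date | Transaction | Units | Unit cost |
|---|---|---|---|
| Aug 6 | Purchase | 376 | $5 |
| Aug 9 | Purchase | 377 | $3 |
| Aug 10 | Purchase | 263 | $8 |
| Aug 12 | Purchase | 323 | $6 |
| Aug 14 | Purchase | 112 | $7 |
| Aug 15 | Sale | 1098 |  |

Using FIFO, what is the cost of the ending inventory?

Ending inventory = $2,230

Aug 15, 1098 sold [FIFO — oldest first]: 376 @ $5 + 377 @ $3 + 263 @ $8 + 82 @ $6 = $5,607
Ending inventory: 241 @ $6 + 112 @ $7 = $2,230
Check: goods available $7,837 = COGS $5,607 + ending $2,230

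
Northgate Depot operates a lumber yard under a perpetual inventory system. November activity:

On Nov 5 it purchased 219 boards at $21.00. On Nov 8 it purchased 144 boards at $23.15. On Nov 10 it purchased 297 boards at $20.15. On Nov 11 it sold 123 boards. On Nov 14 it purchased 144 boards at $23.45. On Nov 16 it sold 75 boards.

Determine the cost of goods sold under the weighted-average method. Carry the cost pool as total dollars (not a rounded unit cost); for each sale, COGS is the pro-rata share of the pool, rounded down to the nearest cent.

COGS = $4,212.62

After Nov 5: 219 on hand, pool $4,599.00 (≈ $21.0000 each)
After Nov 8: 363 on hand, pool $7,932.60 (≈ $21.8529 each)
After Nov 10: 660 on hand, pool $13,917.15 (≈ $21.0866 each)
Nov 11, sell 123: 123/660 × $13,917.15 → $2,593.65
After Nov 14: 681 on hand, pool $14,700.30 (≈ $21.5863 each)
Nov 16, sell 75: 75/681 × $14,700.30 → $1,618.97
Total COGS = $2,593.65 + $1,618.97 = $4,212.62
Ending inventory (cost pool remaining) = $13,081.33
Check: goods available $17,293.95 = COGS $4,212.62 + ending $13,081.33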